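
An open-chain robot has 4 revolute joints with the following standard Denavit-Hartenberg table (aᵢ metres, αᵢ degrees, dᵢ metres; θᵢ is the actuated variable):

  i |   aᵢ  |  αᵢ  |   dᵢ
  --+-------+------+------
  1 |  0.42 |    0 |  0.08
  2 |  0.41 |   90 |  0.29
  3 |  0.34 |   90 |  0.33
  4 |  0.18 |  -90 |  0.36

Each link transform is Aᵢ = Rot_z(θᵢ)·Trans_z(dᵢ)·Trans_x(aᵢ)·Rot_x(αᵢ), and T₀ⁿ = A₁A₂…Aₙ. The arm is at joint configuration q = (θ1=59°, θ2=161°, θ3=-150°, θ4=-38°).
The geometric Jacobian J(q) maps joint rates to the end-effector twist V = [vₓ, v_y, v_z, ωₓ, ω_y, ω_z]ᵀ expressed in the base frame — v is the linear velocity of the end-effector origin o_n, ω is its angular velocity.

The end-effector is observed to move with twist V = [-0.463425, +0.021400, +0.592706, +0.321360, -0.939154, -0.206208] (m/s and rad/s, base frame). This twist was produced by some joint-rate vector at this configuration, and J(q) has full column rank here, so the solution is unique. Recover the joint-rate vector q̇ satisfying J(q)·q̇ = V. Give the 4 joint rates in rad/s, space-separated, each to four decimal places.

o_n = [0.2189, 0.6483, 0.4408]
J₁: ẑ×o_n = [-0.6483, 0.2189, 0.0000], ω = ẑ
J2: z=[0.0000, 0.0000, 1.0000] o=[0.2163, 0.3600, 0.0800] → [-0.2883, 0.0026, 0.0000, 0.0000, 0.0000, 1.0000]
J3: z=[-0.6428, 0.7660, 0.0000] o=[-0.0978, 0.0965, 0.3700] → [0.0543, 0.0455, -0.5973, -0.6428, 0.7660, 0.0000]
J4: z=[0.3830, 0.3214, 0.8660] o=[-0.0843, 0.5385, 0.2000] → [-0.0177, 0.1703, -0.0554, 0.3830, 0.3214, 0.8660]
q̇ = J⁺·V = [0.8520, -0.4390, -0.9260, -0.7150]

0.8520 -0.4390 -0.9260 -0.7150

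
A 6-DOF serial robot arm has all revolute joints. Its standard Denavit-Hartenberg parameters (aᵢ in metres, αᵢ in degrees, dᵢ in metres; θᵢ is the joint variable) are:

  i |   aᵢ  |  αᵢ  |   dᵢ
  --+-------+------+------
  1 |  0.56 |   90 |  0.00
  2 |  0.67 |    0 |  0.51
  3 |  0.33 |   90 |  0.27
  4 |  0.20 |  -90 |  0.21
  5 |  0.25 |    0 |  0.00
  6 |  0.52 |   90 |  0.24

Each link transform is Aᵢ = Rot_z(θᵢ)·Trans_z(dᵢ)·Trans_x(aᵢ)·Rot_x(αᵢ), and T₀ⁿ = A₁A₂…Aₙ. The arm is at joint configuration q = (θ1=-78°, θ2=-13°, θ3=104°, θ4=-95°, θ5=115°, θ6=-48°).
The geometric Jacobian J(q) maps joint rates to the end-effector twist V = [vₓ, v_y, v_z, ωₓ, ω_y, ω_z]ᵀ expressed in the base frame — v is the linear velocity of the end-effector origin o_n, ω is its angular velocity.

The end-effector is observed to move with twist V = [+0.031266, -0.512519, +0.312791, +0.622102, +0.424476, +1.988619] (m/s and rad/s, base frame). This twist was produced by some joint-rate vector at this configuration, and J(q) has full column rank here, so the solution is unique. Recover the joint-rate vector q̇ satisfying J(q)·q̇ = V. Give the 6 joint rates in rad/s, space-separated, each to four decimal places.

0.7960 0.0620 -0.6540 -0.2650 0.5450 0.6570

o_n = [-0.3053, -0.7889, 0.3837]
J₁: ẑ×o_n = [0.7889, -0.3053, 0.0000], ω = ẑ
J2: z=[-0.9781, -0.2079, 0.0000] o=[0.1164, -0.5478, 0.0000] → [-0.0798, 0.3753, 0.1482, -0.9781, -0.2079, 0.0000]
J3: z=[-0.9781, -0.2079, 0.0000] o=[-0.2467, -1.2924, -0.1507] → [-0.1111, 0.5228, -0.5046, -0.9781, -0.2079, 0.0000]
J4: z=[0.2079, -0.9780, 0.0175] o=[-0.5120, -1.3429, 0.1792] → [-0.2096, -0.0389, 0.3173, 0.2079, -0.9780, 0.0175]
J5: z=[0.0816, 0.0351, 0.9960] o=[-0.2734, -1.5071, 0.1655] → [-0.7077, -0.0496, 0.0598, 0.0816, 0.0351, 0.9960]
J6: z=[0.0816, 0.0351, 0.9960] o=[-0.4235, -1.3072, 0.1707] → [-0.5088, 0.1003, 0.0382, 0.0816, 0.0351, 0.9960]
q̇ = J⁺·V = [0.7960, 0.0620, -0.6540, -0.2650, 0.5450, 0.6570]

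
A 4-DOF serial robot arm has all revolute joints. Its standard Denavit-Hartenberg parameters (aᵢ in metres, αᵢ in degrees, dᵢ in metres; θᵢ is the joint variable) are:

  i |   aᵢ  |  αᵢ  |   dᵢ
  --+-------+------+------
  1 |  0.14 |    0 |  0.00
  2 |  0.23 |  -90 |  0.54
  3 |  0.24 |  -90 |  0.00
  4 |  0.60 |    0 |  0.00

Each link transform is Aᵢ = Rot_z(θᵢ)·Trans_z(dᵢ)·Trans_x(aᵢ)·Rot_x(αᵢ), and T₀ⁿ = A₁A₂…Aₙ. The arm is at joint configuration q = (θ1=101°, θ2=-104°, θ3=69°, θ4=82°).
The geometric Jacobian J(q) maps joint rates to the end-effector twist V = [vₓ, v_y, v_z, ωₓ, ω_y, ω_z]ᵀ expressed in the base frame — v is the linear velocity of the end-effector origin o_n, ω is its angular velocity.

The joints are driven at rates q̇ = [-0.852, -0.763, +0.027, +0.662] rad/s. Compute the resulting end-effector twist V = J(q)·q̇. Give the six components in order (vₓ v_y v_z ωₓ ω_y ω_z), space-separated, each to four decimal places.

o_n = [0.2877, -0.4740, 0.2380]
J₁: ẑ×o_n = [0.4740, 0.2877, -0.0000], ω = ẑ
J2: z=[0.0000, 0.0000, 1.0000] o=[-0.0267, 0.1374, 0.0000] → [0.6115, 0.3144, -0.0000, 0.0000, 0.0000, 1.0000]
J3: z=[0.0523, 0.9986, 0.0000] o=[0.2030, 0.1254, 0.5400] → [-0.3016, 0.0158, -0.1159, 0.0523, 0.9986, 0.0000]
J4: z=[-0.9323, 0.0489, -0.3584] o=[0.2889, 0.1209, 0.3159] → [-0.2170, -0.0722, 0.5547, -0.9323, 0.0489, -0.3584]
V = J·q̇ = [-1.0222, -0.5323, 0.3641, -0.6158, 0.0593, -1.8522]

-1.0222 -0.5323 0.3641 -0.6158 0.0593 -1.8522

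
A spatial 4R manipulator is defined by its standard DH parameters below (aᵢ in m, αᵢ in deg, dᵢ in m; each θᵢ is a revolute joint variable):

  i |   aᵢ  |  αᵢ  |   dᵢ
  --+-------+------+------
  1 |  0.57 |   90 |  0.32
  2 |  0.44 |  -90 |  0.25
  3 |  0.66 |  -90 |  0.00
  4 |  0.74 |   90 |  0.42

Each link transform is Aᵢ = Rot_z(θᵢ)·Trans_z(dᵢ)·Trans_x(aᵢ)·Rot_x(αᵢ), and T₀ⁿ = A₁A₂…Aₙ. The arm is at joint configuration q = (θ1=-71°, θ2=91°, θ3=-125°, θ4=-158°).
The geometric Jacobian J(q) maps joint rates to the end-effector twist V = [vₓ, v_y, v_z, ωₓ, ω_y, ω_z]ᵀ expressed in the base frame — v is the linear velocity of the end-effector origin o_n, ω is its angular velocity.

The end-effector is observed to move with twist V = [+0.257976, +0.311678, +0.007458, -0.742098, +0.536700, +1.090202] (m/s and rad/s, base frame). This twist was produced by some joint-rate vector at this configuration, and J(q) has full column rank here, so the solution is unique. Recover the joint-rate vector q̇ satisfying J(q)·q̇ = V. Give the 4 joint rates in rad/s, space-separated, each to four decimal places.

0.6920 0.2390 0.7420 0.5020

o_n = [-0.3531, -0.4166, 1.1141]
J₁: ẑ×o_n = [0.4166, -0.3531, 0.0000], ω = ẑ
J2: z=[-0.9455, -0.3256, 0.0000] o=[0.1856, -0.5389, 0.3200] → [-0.2585, 0.7508, -0.2911, -0.9455, -0.3256, 0.0000]
J3: z=[-0.3255, 0.9454, -0.0175] o=[-0.0533, -0.6131, 0.7599] → [0.3382, 0.1205, 0.2195, -0.3255, 0.9454, -0.0175]
J4: z=[-0.5470, -0.1732, 0.8190] o=[-0.5623, -0.7953, 0.3814] → [-0.4371, 0.5721, -0.1710, -0.5470, -0.1732, 0.8190]
q̇ = J⁺·V = [0.6920, 0.2390, 0.7420, 0.5020]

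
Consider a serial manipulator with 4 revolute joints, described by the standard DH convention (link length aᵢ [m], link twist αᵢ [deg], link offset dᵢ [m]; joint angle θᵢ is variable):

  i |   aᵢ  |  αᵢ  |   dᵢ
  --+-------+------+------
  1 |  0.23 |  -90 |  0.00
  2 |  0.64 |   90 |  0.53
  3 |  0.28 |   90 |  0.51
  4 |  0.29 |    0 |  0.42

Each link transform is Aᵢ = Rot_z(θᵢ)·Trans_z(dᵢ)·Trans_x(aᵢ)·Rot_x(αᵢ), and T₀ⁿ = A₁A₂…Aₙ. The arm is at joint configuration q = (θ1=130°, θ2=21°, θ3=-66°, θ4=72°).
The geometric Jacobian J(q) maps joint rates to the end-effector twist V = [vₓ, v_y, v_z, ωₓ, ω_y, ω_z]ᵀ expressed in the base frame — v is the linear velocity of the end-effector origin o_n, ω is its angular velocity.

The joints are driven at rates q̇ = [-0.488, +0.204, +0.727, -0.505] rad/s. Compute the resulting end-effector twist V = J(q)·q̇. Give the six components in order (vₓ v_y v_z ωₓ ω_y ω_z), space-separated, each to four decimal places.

o_n = [-0.5894, 0.6689, 0.5879]
J₁: ẑ×o_n = [-0.6689, -0.5894, 0.0000], ω = ẑ
J2: z=[-0.7660, -0.6428, 0.0000] o=[-0.1478, 0.1762, 0.0000] → [-0.3779, 0.4503, -0.6612, -0.7660, -0.6428, 0.0000]
J3: z=[-0.2304, 0.2745, 0.9336] o=[-0.9379, 0.2932, -0.2294] → [-0.1264, 0.5136, -0.1822, -0.2304, 0.2745, 0.9336]
J4: z=[0.8598, -0.3919, 0.3274] o=[-0.9278, 0.6791, 0.2060] → [-0.1463, -0.2176, 0.1239, 0.8598, -0.3919, 0.3274]
V = J·q̇ = [0.2314, 0.8628, -0.3299, -0.7579, 0.2664, 0.0254]

0.2314 0.8628 -0.3299 -0.7579 0.2664 0.0254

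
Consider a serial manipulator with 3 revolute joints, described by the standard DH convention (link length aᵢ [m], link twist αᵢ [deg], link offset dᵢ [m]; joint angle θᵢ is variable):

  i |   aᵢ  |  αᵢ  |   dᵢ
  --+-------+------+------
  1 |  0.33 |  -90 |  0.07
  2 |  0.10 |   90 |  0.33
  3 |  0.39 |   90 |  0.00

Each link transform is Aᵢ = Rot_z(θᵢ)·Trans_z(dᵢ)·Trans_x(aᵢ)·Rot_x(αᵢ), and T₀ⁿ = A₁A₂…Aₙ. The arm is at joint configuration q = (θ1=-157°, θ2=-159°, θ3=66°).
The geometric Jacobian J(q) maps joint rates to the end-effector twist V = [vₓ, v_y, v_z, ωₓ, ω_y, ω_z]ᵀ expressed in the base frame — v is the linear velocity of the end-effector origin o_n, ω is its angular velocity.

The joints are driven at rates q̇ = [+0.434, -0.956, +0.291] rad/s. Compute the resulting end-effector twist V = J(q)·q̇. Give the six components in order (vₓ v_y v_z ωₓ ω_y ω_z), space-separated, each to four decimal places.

o_n = [0.1866, -0.6663, 0.1627]
J₁: ẑ×o_n = [0.6663, 0.1866, -0.0000], ω = ẑ
J2: z=[0.3907, -0.9205, 0.0000] o=[-0.3038, -0.1289, 0.0700] → [-0.0853, -0.0362, 0.2414, 0.3907, -0.9205, 0.0000]
J3: z=[0.3299, 0.1400, -0.9336] o=[-0.0889, -0.3962, 0.1058] → [-0.2442, -0.2760, -0.1277, 0.3299, 0.1400, -0.9336]
V = J·q̇ = [0.2997, 0.0353, -0.2680, -0.2775, 0.9208, 0.1623]

0.2997 0.0353 -0.2680 -0.2775 0.9208 0.1623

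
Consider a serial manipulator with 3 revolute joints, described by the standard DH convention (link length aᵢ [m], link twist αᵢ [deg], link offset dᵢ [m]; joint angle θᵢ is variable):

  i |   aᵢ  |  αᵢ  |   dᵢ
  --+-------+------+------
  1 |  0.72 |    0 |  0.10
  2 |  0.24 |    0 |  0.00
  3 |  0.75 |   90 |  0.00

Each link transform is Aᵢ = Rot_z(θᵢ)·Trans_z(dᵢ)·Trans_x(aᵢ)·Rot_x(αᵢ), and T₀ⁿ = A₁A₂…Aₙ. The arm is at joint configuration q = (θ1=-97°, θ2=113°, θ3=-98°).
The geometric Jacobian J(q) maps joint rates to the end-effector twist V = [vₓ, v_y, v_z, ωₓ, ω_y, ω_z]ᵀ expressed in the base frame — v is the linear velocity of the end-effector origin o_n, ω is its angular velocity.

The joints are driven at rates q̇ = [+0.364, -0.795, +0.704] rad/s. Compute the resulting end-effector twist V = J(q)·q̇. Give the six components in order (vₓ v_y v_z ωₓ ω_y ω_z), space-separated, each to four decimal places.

0.4914 -0.1029 0.0000 0.0000 0.0000 0.2730

o_n = [0.2473, -1.3912, 0.1000]
J₁: ẑ×o_n = [1.3912, 0.2473, -0.0000], ω = ẑ
J2: z=[0.0000, 0.0000, 1.0000] o=[-0.0877, -0.7146, 0.1000] → [0.6765, 0.3351, -0.0000, 0.0000, 0.0000, 1.0000]
J3: z=[0.0000, 0.0000, 1.0000] o=[0.1430, -0.6485, 0.1000] → [0.7427, 0.1044, -0.0000, 0.0000, 0.0000, 1.0000]
V = J·q̇ = [0.4914, -0.1029, 0.0000, 0.0000, 0.0000, 0.2730]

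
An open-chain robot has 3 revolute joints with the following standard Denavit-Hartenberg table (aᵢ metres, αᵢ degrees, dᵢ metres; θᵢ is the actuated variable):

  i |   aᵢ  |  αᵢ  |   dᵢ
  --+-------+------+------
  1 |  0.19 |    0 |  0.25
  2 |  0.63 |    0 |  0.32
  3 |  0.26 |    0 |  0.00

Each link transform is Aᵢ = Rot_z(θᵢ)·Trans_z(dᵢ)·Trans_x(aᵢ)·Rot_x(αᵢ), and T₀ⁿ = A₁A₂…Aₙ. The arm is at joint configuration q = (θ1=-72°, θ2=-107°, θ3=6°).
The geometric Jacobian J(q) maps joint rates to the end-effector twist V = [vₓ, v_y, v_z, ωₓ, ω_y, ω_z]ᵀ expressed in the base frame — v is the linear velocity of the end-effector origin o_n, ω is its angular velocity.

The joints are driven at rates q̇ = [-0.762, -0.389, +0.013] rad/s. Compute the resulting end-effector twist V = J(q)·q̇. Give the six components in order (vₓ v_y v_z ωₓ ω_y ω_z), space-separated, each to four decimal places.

o_n = [-0.8293, -0.2234, 0.5700]
J₁: ẑ×o_n = [0.2234, -0.8293, 0.0000], ω = ẑ
J2: z=[0.0000, 0.0000, 1.0000] o=[0.0587, -0.1807, 0.2500] → [0.0427, -0.8880, 0.0000, 0.0000, 0.0000, 1.0000]
J3: z=[0.0000, 0.0000, 1.0000] o=[-0.5712, -0.1917, 0.5700] → [0.0317, -0.2581, 0.0000, 0.0000, 0.0000, 1.0000]
V = J·q̇ = [-0.1864, 0.9740, 0.0000, 0.0000, 0.0000, -1.1380]

-0.1864 0.9740 0.0000 0.0000 0.0000 -1.1380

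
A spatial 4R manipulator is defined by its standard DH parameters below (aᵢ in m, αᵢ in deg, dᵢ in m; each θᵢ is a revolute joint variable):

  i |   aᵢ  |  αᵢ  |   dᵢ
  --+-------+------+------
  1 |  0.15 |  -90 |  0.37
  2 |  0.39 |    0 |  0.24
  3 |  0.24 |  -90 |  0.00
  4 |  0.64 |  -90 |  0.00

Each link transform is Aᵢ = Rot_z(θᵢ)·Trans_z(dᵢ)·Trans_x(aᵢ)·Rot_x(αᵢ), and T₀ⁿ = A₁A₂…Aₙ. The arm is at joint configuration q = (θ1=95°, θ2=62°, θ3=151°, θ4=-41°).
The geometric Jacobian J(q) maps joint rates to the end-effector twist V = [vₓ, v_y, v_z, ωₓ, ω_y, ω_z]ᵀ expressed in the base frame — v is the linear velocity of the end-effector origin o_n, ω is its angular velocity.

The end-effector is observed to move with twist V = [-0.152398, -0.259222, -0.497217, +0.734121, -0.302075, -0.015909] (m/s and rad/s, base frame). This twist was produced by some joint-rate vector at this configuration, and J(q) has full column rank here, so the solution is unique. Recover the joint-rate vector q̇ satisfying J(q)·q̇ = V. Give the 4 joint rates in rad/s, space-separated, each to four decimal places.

0.5460 -0.4560 -0.2490 -0.6700

o_n = [-0.6335, -0.3297, 0.4194]
J₁: ẑ×o_n = [0.3297, -0.6335, 0.0000], ω = ẑ
J2: z=[-0.9962, -0.0872, 0.0000] o=[-0.0131, 0.1494, 0.3700] → [-0.0043, 0.0492, 0.4233, -0.9962, -0.0872, 0.0000]
J3: z=[-0.9962, -0.0872, 0.0000] o=[-0.2681, 0.3109, 0.0257] → [-0.0343, 0.3923, 0.6064, -0.9962, -0.0872, 0.0000]
J4: z=[-0.0475, 0.5426, 0.8387] o=[-0.2506, 0.1104, 0.1564] → [0.5119, -0.3087, 0.2287, -0.0475, 0.5426, 0.8387]
q̇ = J⁺·V = [0.5460, -0.4560, -0.2490, -0.6700]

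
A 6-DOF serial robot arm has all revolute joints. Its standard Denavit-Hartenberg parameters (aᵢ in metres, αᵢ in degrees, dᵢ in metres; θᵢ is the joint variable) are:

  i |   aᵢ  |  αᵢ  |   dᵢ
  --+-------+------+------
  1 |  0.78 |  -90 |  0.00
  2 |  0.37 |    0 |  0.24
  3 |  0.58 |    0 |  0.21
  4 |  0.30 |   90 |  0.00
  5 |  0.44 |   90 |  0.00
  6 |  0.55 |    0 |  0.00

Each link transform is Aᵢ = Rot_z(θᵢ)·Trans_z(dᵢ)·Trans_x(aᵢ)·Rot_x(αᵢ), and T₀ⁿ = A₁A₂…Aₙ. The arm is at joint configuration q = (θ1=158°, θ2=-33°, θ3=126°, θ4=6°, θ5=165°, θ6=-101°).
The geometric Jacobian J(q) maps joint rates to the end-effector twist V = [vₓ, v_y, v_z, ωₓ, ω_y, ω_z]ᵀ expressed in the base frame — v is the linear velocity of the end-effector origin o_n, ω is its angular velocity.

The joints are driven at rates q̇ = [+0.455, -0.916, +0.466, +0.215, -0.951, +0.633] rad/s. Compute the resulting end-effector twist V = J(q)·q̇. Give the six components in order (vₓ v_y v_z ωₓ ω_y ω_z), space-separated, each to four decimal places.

o_n = [-0.6928, -0.2989, -0.2699]
J₁: ẑ×o_n = [0.2989, -0.6928, 0.0000], ω = ẑ
J2: z=[-0.3746, -0.9272, 0.0000] o=[-0.7232, 0.2922, 0.0000] → [0.2502, -0.1011, 0.2496, -0.3746, -0.9272, 0.0000]
J3: z=[-0.3746, -0.9272, 0.0000] o=[-1.1008, 0.1859, 0.2015] → [0.4371, -0.1766, 0.5599, -0.3746, -0.9272, 0.0000]
J4: z=[-0.3746, -0.9272, 0.0000] o=[-1.1513, -0.0202, -0.3777] → [-0.1000, 0.0404, 0.5296, -0.3746, -0.9272, 0.0000]
J5: z=[-0.9158, 0.3700, -0.1564] o=[-1.1078, -0.0377, -0.6740] → [0.1087, 0.3052, 0.0857, -0.9158, 0.3700, -0.1564]
J6: z=[-0.3243, -0.9108, -0.2556] o=[-1.2121, -0.1184, -0.2542] → [-0.0319, -0.1378, 0.5315, -0.3243, -0.9108, -0.2556]
V = J·q̇ = [-0.0345, -0.6737, 0.4011, 0.7536, -0.7105, 0.4420]

-0.0345 -0.6737 0.4011 0.7536 -0.7105 0.4420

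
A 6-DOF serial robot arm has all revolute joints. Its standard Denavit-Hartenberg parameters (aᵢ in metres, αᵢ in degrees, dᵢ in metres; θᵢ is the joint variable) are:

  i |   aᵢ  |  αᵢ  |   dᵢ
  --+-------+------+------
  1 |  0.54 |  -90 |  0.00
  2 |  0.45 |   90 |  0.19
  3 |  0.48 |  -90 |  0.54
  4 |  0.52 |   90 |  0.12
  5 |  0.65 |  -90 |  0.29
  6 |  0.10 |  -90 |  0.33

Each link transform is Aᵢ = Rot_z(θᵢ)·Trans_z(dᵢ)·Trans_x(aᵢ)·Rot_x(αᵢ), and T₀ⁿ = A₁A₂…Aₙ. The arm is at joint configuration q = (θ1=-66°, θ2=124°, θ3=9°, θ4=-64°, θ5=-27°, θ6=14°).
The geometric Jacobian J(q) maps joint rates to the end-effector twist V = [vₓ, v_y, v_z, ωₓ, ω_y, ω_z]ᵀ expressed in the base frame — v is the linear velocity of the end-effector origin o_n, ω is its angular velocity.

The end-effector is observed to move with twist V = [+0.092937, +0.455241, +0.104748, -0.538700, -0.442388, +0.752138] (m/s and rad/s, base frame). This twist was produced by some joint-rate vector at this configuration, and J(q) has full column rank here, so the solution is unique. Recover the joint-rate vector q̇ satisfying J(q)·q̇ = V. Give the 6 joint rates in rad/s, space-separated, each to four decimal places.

0.0320 0.5060 -0.4170 -0.5960 0.8610 -0.5140

o_n = [0.9197, -1.0987, -2.0784]
J₁: ẑ×o_n = [1.0987, 0.9197, -0.0000], ω = ẑ
J2: z=[0.9135, 0.4067, 0.0000] o=[0.2196, -0.4933, 0.0000] → [-0.8454, 1.8987, -0.8378, 0.9135, 0.4067, 0.0000]
J3: z=[0.3372, -0.7574, -0.5592] o=[0.2909, -0.1862, -0.3731] → [0.7813, 0.2234, 0.1685, 0.3372, -0.7574, -0.5592]
J4: z=[0.9379, 0.3218, 0.1297] o=[0.4337, -0.3224, -1.0681] → [-0.2245, 1.0106, -0.8845, 0.9379, 0.3218, 0.1297]
J5: z=[0.2213, -0.8427, 0.4908] o=[0.6852, -0.5082, -1.5005] → [0.7768, 0.2429, 0.0669, 0.2213, -0.8427, 0.4908]
J6: z=[0.9570, 0.0908, -0.2756] o=[0.6274, -1.0976, -1.8954] → [-0.0169, 0.0946, -0.0276, 0.9570, 0.0908, -0.2756]
q̇ = J⁺·V = [0.0320, 0.5060, -0.4170, -0.5960, 0.8610, -0.5140]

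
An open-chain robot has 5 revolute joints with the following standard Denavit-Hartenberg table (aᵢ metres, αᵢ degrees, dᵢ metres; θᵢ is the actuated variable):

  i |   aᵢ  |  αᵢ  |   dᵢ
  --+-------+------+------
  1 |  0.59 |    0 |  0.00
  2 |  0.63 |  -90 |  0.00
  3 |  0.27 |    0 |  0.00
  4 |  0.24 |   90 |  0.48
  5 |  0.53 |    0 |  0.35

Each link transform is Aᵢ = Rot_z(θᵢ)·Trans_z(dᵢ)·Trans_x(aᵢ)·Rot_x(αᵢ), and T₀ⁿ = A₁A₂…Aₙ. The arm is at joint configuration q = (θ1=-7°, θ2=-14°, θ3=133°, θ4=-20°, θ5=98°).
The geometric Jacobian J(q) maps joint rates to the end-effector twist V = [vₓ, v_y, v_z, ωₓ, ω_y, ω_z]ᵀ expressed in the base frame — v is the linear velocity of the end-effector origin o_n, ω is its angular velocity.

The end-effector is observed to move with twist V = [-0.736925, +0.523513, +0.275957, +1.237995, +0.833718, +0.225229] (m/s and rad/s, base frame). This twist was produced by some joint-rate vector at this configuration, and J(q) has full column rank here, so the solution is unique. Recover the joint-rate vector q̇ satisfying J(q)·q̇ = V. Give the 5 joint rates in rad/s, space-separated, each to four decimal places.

o_n = [1.6021, 0.6142, -0.4872]
J₁: ẑ×o_n = [-0.6142, 1.6021, 0.0000], ω = ẑ
J2: z=[0.0000, 0.0000, 1.0000] o=[0.5856, -0.0719, 0.0000] → [-0.6861, 1.0165, 0.0000, 0.0000, 0.0000, 1.0000]
J3: z=[0.3584, 0.9336, 0.0000] o=[1.1738, -0.2977, 0.0000] → [-0.4549, 0.1746, -0.0731, 0.3584, 0.9336, 0.0000]
J4: z=[0.3584, 0.9336, 0.0000] o=[1.0018, -0.2317, -0.1975] → [-0.2705, 0.1038, -0.2572, 0.3584, 0.9336, 0.0000]
J5: z=[0.8594, -0.3299, -0.3907] o=[1.0863, 0.2500, -0.4184] → [0.1650, -0.1424, 0.4831, 0.8594, -0.3299, -0.3907]
q̇ = J⁺·V = [-0.2110, 0.8000, 0.7630, 0.4590, 0.9310]

-0.2110 0.8000 0.7630 0.4590 0.9310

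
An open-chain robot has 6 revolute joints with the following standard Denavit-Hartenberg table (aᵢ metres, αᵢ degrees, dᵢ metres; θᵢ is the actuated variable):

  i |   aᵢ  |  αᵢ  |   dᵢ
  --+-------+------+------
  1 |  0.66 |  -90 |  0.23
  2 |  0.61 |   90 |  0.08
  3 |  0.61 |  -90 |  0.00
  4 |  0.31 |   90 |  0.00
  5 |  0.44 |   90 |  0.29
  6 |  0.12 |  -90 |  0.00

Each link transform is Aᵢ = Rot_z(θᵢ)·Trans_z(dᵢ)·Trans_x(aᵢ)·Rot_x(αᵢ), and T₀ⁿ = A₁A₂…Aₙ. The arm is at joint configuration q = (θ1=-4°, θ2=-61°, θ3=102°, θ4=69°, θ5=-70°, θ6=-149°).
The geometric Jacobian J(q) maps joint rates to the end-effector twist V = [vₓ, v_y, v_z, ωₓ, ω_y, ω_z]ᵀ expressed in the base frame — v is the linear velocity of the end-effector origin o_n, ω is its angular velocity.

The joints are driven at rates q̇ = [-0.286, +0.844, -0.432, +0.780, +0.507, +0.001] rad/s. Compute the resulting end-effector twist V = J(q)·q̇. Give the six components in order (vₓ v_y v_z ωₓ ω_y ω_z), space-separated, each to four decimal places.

1.2547 -0.6990 -0.3674 -0.1189 1.1557 -1.1599

o_n = [1.3570, 1.0078, 0.7043]
J₁: ẑ×o_n = [-1.0078, 1.3570, 0.0000], ω = ẑ
J2: z=[0.0698, 0.9976, 0.0000] o=[0.6584, -0.0460, 0.2300] → [0.4732, -0.0331, -0.6234, 0.0698, 0.9976, 0.0000]
J3: z=[-0.8725, 0.0610, 0.4848] o=[0.9590, 0.0131, 0.7635] → [-0.4858, 0.1413, -0.8921, -0.8725, 0.0610, 0.4848]
J4: z=[-0.4876, -0.1743, -0.8555] o=[0.9393, 0.6126, 0.6526] → [0.3290, -0.3322, -0.1198, -0.4876, -0.1743, -0.8555]
J5: z=[-0.3428, 0.9394, 0.0040] o=[1.1882, 0.7042, 0.4921] → [0.1982, 0.0734, -0.2627, -0.3428, 0.9394, 0.0040]
J6: z=[-0.5878, -0.2178, 0.7792] o=[1.4112, 1.0931, 0.7690] → [0.0806, -0.0803, 0.0383, -0.5878, -0.2178, 0.7792]
V = J·q̇ = [1.2547, -0.6990, -0.3674, -0.1189, 1.1557, -1.1599]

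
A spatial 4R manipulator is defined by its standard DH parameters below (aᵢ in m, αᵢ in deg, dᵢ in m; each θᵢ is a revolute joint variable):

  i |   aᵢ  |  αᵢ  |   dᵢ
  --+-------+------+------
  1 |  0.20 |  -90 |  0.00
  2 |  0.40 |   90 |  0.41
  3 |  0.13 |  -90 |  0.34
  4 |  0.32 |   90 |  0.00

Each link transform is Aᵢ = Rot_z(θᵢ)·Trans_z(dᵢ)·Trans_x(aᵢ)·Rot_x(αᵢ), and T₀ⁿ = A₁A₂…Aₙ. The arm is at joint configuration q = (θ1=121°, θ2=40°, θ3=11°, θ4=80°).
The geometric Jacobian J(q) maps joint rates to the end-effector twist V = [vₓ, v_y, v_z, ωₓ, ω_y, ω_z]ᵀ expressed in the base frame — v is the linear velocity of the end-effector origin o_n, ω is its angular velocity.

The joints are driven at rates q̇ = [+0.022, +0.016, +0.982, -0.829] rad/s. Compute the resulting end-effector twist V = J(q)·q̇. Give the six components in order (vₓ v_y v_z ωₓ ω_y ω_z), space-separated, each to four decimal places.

o_n = [-0.7227, 0.3380, -0.3552]
J₁: ẑ×o_n = [-0.3380, -0.7227, 0.0000], ω = ẑ
J2: z=[-0.8572, -0.5150, 0.0000] o=[-0.1030, 0.1714, 0.0000] → [0.1829, -0.3044, -0.4619, -0.8572, -0.5150, 0.0000]
J3: z=[-0.3311, 0.5510, 0.7660] o=[-0.6123, 0.2229, -0.2571] → [-0.1422, -0.1171, 0.0228, -0.3311, 0.5510, 0.7660]
J4: z=[-0.7661, -0.6309, 0.1226] o=[-0.7964, 0.4813, -0.0787] → [0.1920, -0.2028, 0.1563, -0.7661, -0.6309, 0.1226]
V = J·q̇ = [-0.3033, 0.0324, -0.1146, 0.2963, 1.0558, 0.6726]

-0.3033 0.0324 -0.1146 0.2963 1.0558 0.6726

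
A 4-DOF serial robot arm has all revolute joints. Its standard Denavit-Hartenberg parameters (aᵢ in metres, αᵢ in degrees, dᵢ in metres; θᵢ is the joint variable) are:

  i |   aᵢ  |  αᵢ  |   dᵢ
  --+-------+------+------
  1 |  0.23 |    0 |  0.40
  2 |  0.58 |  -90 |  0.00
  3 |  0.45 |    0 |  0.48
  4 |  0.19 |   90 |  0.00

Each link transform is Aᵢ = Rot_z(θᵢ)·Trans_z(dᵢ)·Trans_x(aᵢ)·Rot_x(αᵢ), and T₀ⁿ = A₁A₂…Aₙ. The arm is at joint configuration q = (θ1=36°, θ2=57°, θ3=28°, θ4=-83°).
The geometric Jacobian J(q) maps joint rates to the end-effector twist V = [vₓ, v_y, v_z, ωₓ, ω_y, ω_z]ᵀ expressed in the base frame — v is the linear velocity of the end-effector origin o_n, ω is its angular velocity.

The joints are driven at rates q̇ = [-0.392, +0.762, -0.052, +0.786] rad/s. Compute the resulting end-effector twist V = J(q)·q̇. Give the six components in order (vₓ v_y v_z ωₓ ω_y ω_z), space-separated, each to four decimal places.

o_n = [-0.3501, 1.1949, 0.3444]
J₁: ẑ×o_n = [-1.1949, -0.3501, 0.0000], ω = ẑ
J2: z=[0.0000, 0.0000, 1.0000] o=[0.1861, 0.1352, 0.4000] → [-1.0597, -0.5362, 0.0000, 0.0000, 0.0000, 1.0000]
J3: z=[-0.9986, -0.0523, 0.0000] o=[0.1557, 0.7144, 0.4000] → [0.0029, -0.0555, -0.5063, -0.9986, -0.0523, 0.0000]
J4: z=[-0.9986, -0.0523, 0.0000] o=[-0.3444, 1.0861, 0.1887] → [-0.0081, 0.1554, -0.1090, -0.9986, -0.0523, 0.0000]
V = J·q̇ = [-0.3456, -0.1463, -0.0593, -0.7330, -0.0384, 0.3700]

-0.3456 -0.1463 -0.0593 -0.7330 -0.0384 0.3700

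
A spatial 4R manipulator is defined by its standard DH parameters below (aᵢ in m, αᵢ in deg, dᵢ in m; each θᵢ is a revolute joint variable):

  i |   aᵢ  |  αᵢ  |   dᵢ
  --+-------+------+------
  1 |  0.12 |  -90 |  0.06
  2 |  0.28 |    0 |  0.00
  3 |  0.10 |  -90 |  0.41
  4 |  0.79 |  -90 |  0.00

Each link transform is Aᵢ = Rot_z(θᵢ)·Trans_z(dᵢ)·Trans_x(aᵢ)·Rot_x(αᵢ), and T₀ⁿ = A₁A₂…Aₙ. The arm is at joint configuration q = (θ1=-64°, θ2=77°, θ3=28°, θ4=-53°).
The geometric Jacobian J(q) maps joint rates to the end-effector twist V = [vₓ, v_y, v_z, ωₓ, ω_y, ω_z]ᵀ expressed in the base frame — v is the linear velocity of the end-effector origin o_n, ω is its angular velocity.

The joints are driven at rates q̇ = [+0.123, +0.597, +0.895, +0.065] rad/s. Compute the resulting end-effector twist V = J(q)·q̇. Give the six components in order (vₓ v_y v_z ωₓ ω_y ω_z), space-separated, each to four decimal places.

o_n = [0.9505, 0.4257, -0.7687]
J₁: ẑ×o_n = [-0.4257, 0.9505, 0.0000], ω = ẑ
J2: z=[0.8988, 0.4384, 0.0000] o=[0.0526, -0.1079, 0.0600] → [-0.3633, 0.7448, 0.0859, 0.8988, 0.4384, 0.0000]
J3: z=[0.8988, 0.4384, 0.0000] o=[0.0802, -0.1645, -0.2128] → [-0.2437, 0.4996, 0.1489, 0.8988, 0.4384, 0.0000]
J4: z=[-0.4234, 0.8682, 0.2588] o=[0.4374, 0.0385, -0.3094] → [-0.4989, -0.0616, -0.6094, -0.4234, 0.8682, 0.2588]
V = J·q̇ = [-0.5197, 1.0047, 0.1450, 1.3135, 0.7105, 0.1398]

-0.5197 1.0047 0.1450 1.3135 0.7105 0.1398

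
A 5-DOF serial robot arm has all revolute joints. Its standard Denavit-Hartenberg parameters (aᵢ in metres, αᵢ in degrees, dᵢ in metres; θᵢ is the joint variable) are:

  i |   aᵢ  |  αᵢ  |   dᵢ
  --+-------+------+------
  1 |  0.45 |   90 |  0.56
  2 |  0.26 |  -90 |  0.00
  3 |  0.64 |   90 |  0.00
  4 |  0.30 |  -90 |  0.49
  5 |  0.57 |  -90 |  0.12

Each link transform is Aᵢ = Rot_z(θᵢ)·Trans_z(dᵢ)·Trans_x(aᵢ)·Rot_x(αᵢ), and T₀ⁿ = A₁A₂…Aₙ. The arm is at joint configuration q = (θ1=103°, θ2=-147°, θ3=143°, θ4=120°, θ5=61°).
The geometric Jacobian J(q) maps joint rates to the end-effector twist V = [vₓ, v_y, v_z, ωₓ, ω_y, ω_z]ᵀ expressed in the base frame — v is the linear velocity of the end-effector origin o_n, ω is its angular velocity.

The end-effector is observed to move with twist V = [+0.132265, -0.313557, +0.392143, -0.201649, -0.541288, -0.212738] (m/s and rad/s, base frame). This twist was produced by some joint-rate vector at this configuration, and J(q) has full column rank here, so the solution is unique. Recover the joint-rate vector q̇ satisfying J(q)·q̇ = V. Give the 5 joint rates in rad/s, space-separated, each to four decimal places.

o_n = [-0.2830, 0.5930, 0.1607]
J₁: ẑ×o_n = [-0.5930, -0.2830, 0.0000], ω = ẑ
J2: z=[0.9744, 0.2250, 0.0000] o=[-0.1012, 0.4385, 0.5600] → [-0.0898, 0.3890, 0.1915, 0.9744, 0.2250, 0.0000]
J3: z=[-0.1225, 0.5307, -0.8387] o=[-0.0522, 0.2260, 0.4184] → [0.1711, 0.1620, 0.0775, -0.1225, 0.5307, -0.8387]
J4: z=[-0.6646, -0.6714, -0.3278] o=[-0.5239, 0.5570, 0.6968] → [0.3717, -0.4352, 0.1378, -0.6646, -0.6714, -0.3278]
J5: z=[0.6996, -0.7133, 0.0426] o=[-0.7708, 0.2883, 0.2530] → [0.0528, 0.0854, 0.5611, 0.6996, -0.7133, 0.0426]
q̇ = J⁺·V = [0.4300, 0.1000, 0.4790, 0.7880, 0.4050]

0.4300 0.1000 0.4790 0.7880 0.4050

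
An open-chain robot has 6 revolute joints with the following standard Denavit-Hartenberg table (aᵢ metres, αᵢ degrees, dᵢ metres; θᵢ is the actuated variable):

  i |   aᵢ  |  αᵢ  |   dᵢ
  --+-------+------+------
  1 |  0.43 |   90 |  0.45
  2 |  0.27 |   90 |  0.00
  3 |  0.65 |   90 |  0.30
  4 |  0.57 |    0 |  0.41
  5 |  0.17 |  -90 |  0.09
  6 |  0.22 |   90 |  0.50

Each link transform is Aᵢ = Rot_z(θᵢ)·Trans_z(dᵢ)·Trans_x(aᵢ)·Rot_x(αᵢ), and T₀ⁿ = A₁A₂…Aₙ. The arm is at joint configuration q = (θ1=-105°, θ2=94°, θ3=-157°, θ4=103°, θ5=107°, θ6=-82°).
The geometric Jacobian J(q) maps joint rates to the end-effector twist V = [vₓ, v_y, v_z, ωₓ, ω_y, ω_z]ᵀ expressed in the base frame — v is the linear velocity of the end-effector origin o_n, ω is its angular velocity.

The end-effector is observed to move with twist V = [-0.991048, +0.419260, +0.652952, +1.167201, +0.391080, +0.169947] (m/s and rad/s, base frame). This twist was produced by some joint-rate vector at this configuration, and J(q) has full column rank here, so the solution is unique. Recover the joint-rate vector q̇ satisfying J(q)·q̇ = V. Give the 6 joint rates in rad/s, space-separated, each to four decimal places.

-0.3530 0.0880 -0.7950 -0.5800 -0.6680 -0.1770

o_n = [-0.6171, -0.6529, -0.0872]
J₁: ẑ×o_n = [0.6529, -0.6171, 0.0000], ω = ẑ
J2: z=[-0.9659, 0.2588, 0.0000] o=[-0.1113, -0.4153, 0.4500] → [-0.1390, -0.5189, 0.3604, -0.9659, 0.2588, 0.0000]
J3: z=[-0.2582, -0.9636, 0.0698] o=[-0.1064, -0.3972, 0.7193] → [0.7950, -0.2439, -0.4261, -0.2582, -0.9636, 0.0698]
J4: z=[-0.8962, 0.2119, -0.3898] o=[0.0506, -0.7923, 0.1434] → [0.0055, 0.0537, 0.0166, -0.8962, 0.2119, -0.3898]
J5: z=[-0.8962, 0.2119, -0.3898] o=[-0.5065, -1.2196, 0.1401] → [0.1727, -0.1605, -0.4844, -0.8962, 0.2119, -0.3898]
J6: z=[0.4040, 0.7529, -0.5195] o=[-0.6183, -1.0946, 0.2343] → [-0.0125, 0.1293, 0.1776, 0.4040, 0.7529, -0.5195]
q̇ = J⁺·V = [-0.3530, 0.0880, -0.7950, -0.5800, -0.6680, -0.1770]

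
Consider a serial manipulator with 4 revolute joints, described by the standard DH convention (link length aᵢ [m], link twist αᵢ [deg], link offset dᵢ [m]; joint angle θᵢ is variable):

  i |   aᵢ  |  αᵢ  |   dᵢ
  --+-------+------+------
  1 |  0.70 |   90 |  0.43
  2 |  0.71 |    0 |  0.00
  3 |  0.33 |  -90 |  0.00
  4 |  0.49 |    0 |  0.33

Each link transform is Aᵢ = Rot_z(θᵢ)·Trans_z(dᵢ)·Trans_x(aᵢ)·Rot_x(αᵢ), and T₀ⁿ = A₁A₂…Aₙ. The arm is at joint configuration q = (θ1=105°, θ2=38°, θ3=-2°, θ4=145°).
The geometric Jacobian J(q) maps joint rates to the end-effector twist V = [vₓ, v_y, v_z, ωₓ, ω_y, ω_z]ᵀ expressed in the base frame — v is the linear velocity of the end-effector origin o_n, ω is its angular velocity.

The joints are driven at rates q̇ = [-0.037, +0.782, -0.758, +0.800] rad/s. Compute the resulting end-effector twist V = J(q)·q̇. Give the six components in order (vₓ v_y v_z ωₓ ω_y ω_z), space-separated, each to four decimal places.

o_n = [-0.5323, 0.9007, 1.0921]
J₁: ẑ×o_n = [-0.9007, -0.5323, 0.0000], ω = ẑ
J2: z=[0.9659, 0.2588, 0.0000] o=[-0.1812, 0.6761, 0.4300] → [0.1714, -0.6396, 0.3078, 0.9659, 0.2588, 0.0000]
J3: z=[0.9659, 0.2588, 0.0000] o=[-0.3260, 1.2166, 0.8671] → [0.0582, -0.2173, -0.2517, 0.9659, 0.2588, 0.0000]
J4: z=[0.1521, -0.5678, 0.8090] o=[-0.3951, 1.4745, 1.0611] → [0.4466, -0.1157, -0.1652, 0.1521, -0.5678, 0.8090]
V = J·q̇ = [0.4804, -0.4083, 0.2993, 0.1449, -0.4480, 0.6102]

0.4804 -0.4083 0.2993 0.1449 -0.4480 0.6102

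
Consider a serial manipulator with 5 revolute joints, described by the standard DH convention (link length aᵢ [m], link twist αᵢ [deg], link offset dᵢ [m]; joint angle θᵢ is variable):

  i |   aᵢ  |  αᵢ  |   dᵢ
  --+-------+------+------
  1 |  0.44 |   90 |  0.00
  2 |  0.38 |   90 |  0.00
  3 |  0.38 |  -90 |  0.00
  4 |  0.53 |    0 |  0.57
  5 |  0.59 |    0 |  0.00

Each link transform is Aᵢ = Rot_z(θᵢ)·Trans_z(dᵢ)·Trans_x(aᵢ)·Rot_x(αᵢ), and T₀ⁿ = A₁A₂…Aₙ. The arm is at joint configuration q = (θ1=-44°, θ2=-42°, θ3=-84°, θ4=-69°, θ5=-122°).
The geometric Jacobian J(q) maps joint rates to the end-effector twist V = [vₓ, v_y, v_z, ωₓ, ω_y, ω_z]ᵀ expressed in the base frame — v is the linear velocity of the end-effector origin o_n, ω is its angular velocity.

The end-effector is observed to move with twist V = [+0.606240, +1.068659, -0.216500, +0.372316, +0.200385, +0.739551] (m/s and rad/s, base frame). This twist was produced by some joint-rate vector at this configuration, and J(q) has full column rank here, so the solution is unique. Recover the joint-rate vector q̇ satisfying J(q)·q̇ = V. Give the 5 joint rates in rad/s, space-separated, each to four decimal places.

0.9980 -0.4310 0.1060 0.8020 -0.5320

o_n = [0.5904, -0.6658, -0.9170]
J₁: ẑ×o_n = [0.6658, 0.5904, -0.0000], ω = ẑ
J2: z=[-0.6947, -0.7193, 0.0000] o=[0.3165, -0.3056, 0.0000] → [0.6596, -0.6370, 0.4472, -0.6947, -0.7193, 0.0000]
J3: z=[-0.4813, 0.4648, -0.7431] o=[0.5196, -0.5018, -0.2543] → [-0.4299, -0.3716, 0.0460, -0.4813, 0.4648, -0.7431]
J4: z=[0.4590, -0.5886, -0.6655] o=[0.8034, -0.2505, -0.2808] → [0.0981, 0.4337, -0.3160, 0.4590, -0.5886, -0.6655]
J5: z=[0.4590, -0.5886, -0.6655] o=[0.9687, -0.2303, -1.0412] → [-0.3628, 0.1947, -0.4225, 0.4590, -0.5886, -0.6655]
q̇ = J⁺·V = [0.9980, -0.4310, 0.1060, 0.8020, -0.5320]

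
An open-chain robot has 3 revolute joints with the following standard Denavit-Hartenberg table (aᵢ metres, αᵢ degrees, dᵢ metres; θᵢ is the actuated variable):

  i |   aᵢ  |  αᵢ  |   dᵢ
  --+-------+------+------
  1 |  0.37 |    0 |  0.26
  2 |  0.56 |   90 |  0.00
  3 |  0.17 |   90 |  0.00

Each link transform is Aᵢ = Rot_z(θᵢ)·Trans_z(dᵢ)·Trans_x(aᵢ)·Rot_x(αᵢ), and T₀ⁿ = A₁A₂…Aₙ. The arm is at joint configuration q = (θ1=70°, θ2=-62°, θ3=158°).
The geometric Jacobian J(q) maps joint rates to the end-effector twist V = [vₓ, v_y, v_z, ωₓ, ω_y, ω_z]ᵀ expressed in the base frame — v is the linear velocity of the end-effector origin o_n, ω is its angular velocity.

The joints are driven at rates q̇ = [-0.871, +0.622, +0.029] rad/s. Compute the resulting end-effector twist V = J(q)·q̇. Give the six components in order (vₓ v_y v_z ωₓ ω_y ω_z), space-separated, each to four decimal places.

o_n = [0.5250, 0.4037, 0.3237]
J₁: ẑ×o_n = [-0.4037, 0.5250, 0.0000], ω = ẑ
J2: z=[0.0000, 0.0000, 1.0000] o=[0.1265, 0.3477, 0.2600] → [-0.0560, 0.3985, 0.0000, 0.0000, 0.0000, 1.0000]
J3: z=[0.1392, -0.9903, 0.0000] o=[0.6811, 0.4256, 0.2600] → [-0.0631, -0.0089, -0.1576, 0.1392, -0.9903, 0.0000]
V = J·q̇ = [0.3149, -0.2097, -0.0046, 0.0040, -0.0287, -0.2490]

0.3149 -0.2097 -0.0046 0.0040 -0.0287 -0.2490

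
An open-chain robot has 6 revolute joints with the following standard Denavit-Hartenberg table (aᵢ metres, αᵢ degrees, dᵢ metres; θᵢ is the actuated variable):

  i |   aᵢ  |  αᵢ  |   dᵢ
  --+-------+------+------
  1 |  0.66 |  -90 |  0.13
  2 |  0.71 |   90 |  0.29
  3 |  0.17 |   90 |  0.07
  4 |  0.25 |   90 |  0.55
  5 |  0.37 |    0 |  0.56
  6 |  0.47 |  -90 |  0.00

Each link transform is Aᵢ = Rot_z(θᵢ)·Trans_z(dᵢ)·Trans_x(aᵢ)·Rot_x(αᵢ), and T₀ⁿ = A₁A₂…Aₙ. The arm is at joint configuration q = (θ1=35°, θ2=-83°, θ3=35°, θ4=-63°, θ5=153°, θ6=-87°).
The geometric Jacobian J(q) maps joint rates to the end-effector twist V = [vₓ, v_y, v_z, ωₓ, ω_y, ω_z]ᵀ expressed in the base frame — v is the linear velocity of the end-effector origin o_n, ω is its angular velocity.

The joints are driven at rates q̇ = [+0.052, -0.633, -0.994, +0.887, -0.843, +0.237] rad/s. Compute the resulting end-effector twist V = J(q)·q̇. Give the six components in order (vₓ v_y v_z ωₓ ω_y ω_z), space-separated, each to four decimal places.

o_n = [1.3493, -0.0434, 1.2270]
J₁: ẑ×o_n = [0.0434, 1.3493, -0.0000], ω = ẑ
J2: z=[-0.5736, 0.8192, 0.0000] o=[0.5406, 0.3786, 0.1300] → [0.8986, 0.6292, -0.4204, -0.5736, 0.8192, 0.0000]
J3: z=[-0.8130, -0.5693, 0.1219] o=[0.4452, 0.6657, 0.8347] → [-0.1369, 0.4292, 1.0913, -0.8130, -0.5693, 0.1219]
J4: z=[0.5271, -0.6309, 0.5693] o=[0.3462, 0.7155, 0.9815] → [0.2771, 0.4416, 0.2328, 0.5271, -0.6309, 0.5693]
J5: z=[0.5894, -0.2112, -0.7798] o=[0.7892, 0.5551, 1.3597] → [-0.4387, -0.3586, -0.2345, 0.5894, -0.2112, -0.7798]
J6: z=[0.5894, -0.2112, -0.7798] o=[1.0060, 0.0848, 0.9328] → [-0.1621, -0.4412, -0.0030, 0.5894, -0.2112, -0.7798]
V = J·q̇ = [0.1467, -0.1653, -0.4152, 1.2816, -0.3843, 0.9084]

0.1467 -0.1653 -0.4152 1.2816 -0.3843 0.9084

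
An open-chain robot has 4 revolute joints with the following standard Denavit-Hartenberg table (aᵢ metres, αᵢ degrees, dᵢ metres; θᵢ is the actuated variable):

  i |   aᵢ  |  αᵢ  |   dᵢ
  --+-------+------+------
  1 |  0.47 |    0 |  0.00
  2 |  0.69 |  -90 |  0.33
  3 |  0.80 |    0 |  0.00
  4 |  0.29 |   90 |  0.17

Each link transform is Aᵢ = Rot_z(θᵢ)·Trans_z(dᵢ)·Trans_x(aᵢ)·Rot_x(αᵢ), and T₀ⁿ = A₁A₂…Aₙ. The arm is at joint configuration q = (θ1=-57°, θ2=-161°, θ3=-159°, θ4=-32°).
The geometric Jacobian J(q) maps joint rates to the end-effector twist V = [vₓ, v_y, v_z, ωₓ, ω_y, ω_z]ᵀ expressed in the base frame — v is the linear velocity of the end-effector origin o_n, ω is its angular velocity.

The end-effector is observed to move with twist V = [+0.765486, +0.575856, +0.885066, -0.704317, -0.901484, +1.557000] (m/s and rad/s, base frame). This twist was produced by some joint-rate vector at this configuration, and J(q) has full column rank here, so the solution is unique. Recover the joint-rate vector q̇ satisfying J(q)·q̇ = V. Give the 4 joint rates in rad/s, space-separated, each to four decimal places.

o_n = [0.4205, -0.7384, 0.5614]
J₁: ẑ×o_n = [0.7384, 0.4205, -0.0000], ω = ẑ
J2: z=[0.0000, 0.0000, 1.0000] o=[0.2560, -0.3942, 0.0000] → [0.3442, 0.1645, -0.0000, 0.0000, 0.0000, 1.0000]
J3: z=[-0.6157, -0.7880, 0.0000] o=[-0.2877, 0.0306, 0.3300] → [-0.1823, 0.1424, 1.0315, -0.6157, -0.7880, 0.0000]
J4: z=[-0.6157, -0.7880, 0.0000] o=[0.3008, -0.4292, 0.6167] → [0.0436, -0.0341, 0.2847, -0.6157, -0.7880, 0.0000]
q̇ = J⁺·V = [0.8850, 0.6720, 0.7490, 0.3950]

0.8850 0.6720 0.7490 0.3950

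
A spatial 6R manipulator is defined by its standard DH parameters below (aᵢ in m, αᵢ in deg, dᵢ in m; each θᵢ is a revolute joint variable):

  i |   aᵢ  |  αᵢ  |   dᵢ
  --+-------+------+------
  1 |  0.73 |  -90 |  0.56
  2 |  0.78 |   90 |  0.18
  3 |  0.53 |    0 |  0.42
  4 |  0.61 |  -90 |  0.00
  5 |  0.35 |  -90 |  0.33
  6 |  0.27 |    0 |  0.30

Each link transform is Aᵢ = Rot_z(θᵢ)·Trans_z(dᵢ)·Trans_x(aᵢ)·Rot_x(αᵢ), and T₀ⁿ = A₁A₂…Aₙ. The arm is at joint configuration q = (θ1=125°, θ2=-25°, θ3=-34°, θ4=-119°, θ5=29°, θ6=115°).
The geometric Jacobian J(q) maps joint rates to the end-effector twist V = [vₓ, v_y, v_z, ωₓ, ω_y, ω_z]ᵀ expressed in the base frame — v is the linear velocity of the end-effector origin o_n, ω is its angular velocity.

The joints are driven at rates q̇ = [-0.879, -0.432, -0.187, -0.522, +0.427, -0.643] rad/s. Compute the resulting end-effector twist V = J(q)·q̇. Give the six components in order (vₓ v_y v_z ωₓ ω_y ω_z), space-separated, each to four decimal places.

o_n = [-0.3444, 1.3583, 0.8783]
J₁: ẑ×o_n = [-1.3583, -0.3444, 0.0000], ω = ẑ
J2: z=[-0.8192, -0.5736, 0.0000] o=[-0.4187, 0.5980, 0.5600] → [-0.1826, 0.2607, -0.5802, -0.8192, -0.5736, 0.0000]
J3: z=[0.2424, -0.3462, 0.9063] o=[-0.9716, 1.0738, 0.8896] → [-0.2539, 0.5712, 0.2861, 0.2424, -0.3462, 0.9063]
J4: z=[0.2424, -0.3462, 0.9063] o=[-0.8555, 1.4246, 1.4560] → [0.2601, 0.6032, 0.1608, 0.2424, -0.3462, 0.9063]
J5: z=[0.4939, 0.8481, 0.1919] o=[-0.3461, 1.1799, 1.2263] → [-0.3294, 0.1722, 0.0867, 0.4939, 0.8481, 0.1919]
J6: z=[-0.6169, 0.4972, -0.6101] o=[0.0314, 1.3958, 1.0205] → [-0.0936, 0.1415, 0.2100, -0.6169, 0.4972, -0.6101]
V = J·q̇ = [1.1041, -0.2490, 0.0152, 0.7895, 0.5357, -1.0473]

1.1041 -0.2490 0.0152 0.7895 0.5357 -1.0473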